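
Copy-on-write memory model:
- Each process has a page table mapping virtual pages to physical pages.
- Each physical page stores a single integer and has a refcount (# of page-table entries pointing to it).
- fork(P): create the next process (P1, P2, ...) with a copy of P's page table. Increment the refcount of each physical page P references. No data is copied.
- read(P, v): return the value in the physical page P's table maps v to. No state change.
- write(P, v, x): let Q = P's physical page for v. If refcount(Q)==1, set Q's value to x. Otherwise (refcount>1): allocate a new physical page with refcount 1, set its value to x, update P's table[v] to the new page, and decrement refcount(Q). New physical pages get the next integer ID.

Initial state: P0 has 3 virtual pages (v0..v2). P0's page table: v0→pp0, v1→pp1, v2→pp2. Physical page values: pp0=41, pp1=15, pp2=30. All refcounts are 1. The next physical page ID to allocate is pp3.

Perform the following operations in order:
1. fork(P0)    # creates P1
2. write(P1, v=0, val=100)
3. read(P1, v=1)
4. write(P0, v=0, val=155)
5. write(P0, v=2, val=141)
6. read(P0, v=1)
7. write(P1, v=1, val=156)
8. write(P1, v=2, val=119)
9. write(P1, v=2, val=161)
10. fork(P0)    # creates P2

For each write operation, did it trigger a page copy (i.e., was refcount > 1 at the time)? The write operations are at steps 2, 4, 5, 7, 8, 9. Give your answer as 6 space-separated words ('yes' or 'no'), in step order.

Op 1: fork(P0) -> P1. 3 ppages; refcounts: pp0:2 pp1:2 pp2:2
Op 2: write(P1, v0, 100). refcount(pp0)=2>1 -> COPY to pp3. 4 ppages; refcounts: pp0:1 pp1:2 pp2:2 pp3:1
Op 3: read(P1, v1) -> 15. No state change.
Op 4: write(P0, v0, 155). refcount(pp0)=1 -> write in place. 4 ppages; refcounts: pp0:1 pp1:2 pp2:2 pp3:1
Op 5: write(P0, v2, 141). refcount(pp2)=2>1 -> COPY to pp4. 5 ppages; refcounts: pp0:1 pp1:2 pp2:1 pp3:1 pp4:1
Op 6: read(P0, v1) -> 15. No state change.
Op 7: write(P1, v1, 156). refcount(pp1)=2>1 -> COPY to pp5. 6 ppages; refcounts: pp0:1 pp1:1 pp2:1 pp3:1 pp4:1 pp5:1
Op 8: write(P1, v2, 119). refcount(pp2)=1 -> write in place. 6 ppages; refcounts: pp0:1 pp1:1 pp2:1 pp3:1 pp4:1 pp5:1
Op 9: write(P1, v2, 161). refcount(pp2)=1 -> write in place. 6 ppages; refcounts: pp0:1 pp1:1 pp2:1 pp3:1 pp4:1 pp5:1
Op 10: fork(P0) -> P2. 6 ppages; refcounts: pp0:2 pp1:2 pp2:1 pp3:1 pp4:2 pp5:1

yes no yes yes no no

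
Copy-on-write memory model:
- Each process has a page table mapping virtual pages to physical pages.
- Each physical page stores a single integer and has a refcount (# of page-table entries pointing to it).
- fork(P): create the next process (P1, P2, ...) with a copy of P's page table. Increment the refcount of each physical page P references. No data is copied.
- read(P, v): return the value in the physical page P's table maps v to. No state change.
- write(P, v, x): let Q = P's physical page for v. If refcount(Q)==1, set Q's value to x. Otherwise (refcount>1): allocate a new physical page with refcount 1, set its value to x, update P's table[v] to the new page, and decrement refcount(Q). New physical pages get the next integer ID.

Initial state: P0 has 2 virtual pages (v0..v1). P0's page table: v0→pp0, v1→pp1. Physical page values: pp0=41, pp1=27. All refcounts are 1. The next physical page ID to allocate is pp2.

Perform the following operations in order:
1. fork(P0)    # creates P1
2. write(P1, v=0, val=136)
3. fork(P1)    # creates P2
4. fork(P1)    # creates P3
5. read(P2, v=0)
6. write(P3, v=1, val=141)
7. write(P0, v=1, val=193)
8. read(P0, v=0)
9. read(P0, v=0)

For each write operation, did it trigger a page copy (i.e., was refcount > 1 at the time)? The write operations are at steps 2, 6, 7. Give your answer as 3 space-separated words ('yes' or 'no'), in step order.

Op 1: fork(P0) -> P1. 2 ppages; refcounts: pp0:2 pp1:2
Op 2: write(P1, v0, 136). refcount(pp0)=2>1 -> COPY to pp2. 3 ppages; refcounts: pp0:1 pp1:2 pp2:1
Op 3: fork(P1) -> P2. 3 ppages; refcounts: pp0:1 pp1:3 pp2:2
Op 4: fork(P1) -> P3. 3 ppages; refcounts: pp0:1 pp1:4 pp2:3
Op 5: read(P2, v0) -> 136. No state change.
Op 6: write(P3, v1, 141). refcount(pp1)=4>1 -> COPY to pp3. 4 ppages; refcounts: pp0:1 pp1:3 pp2:3 pp3:1
Op 7: write(P0, v1, 193). refcount(pp1)=3>1 -> COPY to pp4. 5 ppages; refcounts: pp0:1 pp1:2 pp2:3 pp3:1 pp4:1
Op 8: read(P0, v0) -> 41. No state change.
Op 9: read(P0, v0) -> 41. No state change.

yes yes yes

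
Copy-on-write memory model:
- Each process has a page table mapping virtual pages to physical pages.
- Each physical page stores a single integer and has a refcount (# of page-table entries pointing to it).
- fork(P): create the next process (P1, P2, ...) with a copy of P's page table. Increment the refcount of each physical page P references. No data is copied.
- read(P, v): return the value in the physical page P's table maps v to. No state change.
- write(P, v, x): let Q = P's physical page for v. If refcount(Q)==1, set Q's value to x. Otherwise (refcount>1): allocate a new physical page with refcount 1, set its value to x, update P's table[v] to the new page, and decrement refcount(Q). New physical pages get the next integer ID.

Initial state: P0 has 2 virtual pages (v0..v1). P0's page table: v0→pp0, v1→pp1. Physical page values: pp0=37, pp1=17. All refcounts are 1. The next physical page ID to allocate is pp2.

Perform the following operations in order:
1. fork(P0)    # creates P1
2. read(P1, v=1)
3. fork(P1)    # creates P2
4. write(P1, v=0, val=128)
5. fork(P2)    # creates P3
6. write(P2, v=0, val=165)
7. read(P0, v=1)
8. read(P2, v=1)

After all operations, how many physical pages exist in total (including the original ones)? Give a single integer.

Op 1: fork(P0) -> P1. 2 ppages; refcounts: pp0:2 pp1:2
Op 2: read(P1, v1) -> 17. No state change.
Op 3: fork(P1) -> P2. 2 ppages; refcounts: pp0:3 pp1:3
Op 4: write(P1, v0, 128). refcount(pp0)=3>1 -> COPY to pp2. 3 ppages; refcounts: pp0:2 pp1:3 pp2:1
Op 5: fork(P2) -> P3. 3 ppages; refcounts: pp0:3 pp1:4 pp2:1
Op 6: write(P2, v0, 165). refcount(pp0)=3>1 -> COPY to pp3. 4 ppages; refcounts: pp0:2 pp1:4 pp2:1 pp3:1
Op 7: read(P0, v1) -> 17. No state change.
Op 8: read(P2, v1) -> 17. No state change.

Answer: 4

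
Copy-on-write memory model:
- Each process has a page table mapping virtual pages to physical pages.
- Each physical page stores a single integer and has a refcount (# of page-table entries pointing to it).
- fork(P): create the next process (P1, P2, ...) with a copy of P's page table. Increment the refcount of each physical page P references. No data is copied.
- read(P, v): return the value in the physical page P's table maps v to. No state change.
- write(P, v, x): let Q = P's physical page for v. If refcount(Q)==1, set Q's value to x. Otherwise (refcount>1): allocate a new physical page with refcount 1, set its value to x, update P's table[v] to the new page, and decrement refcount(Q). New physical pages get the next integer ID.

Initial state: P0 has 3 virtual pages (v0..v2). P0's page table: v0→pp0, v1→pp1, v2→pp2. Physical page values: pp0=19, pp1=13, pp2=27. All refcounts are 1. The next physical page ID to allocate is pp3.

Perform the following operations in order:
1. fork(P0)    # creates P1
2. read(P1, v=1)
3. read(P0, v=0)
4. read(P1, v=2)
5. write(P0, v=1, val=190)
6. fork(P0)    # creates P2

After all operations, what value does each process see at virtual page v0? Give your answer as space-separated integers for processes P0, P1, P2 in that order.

Op 1: fork(P0) -> P1. 3 ppages; refcounts: pp0:2 pp1:2 pp2:2
Op 2: read(P1, v1) -> 13. No state change.
Op 3: read(P0, v0) -> 19. No state change.
Op 4: read(P1, v2) -> 27. No state change.
Op 5: write(P0, v1, 190). refcount(pp1)=2>1 -> COPY to pp3. 4 ppages; refcounts: pp0:2 pp1:1 pp2:2 pp3:1
Op 6: fork(P0) -> P2. 4 ppages; refcounts: pp0:3 pp1:1 pp2:3 pp3:2
P0: v0 -> pp0 = 19
P1: v0 -> pp0 = 19
P2: v0 -> pp0 = 19

Answer: 19 19 19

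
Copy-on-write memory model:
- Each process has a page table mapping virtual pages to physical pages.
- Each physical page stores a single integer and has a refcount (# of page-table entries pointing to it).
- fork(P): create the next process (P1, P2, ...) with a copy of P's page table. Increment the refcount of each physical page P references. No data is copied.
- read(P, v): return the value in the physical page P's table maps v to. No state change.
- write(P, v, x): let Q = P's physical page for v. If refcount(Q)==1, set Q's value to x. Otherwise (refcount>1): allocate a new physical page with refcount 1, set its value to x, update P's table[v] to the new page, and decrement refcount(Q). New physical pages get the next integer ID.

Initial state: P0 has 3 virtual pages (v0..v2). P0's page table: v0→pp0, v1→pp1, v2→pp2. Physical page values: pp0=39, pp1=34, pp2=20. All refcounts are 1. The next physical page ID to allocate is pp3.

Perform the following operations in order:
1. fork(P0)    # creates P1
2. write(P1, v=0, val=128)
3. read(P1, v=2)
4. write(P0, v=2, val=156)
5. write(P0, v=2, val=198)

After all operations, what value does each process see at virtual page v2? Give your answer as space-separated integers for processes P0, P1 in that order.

Answer: 198 20

Derivation:
Op 1: fork(P0) -> P1. 3 ppages; refcounts: pp0:2 pp1:2 pp2:2
Op 2: write(P1, v0, 128). refcount(pp0)=2>1 -> COPY to pp3. 4 ppages; refcounts: pp0:1 pp1:2 pp2:2 pp3:1
Op 3: read(P1, v2) -> 20. No state change.
Op 4: write(P0, v2, 156). refcount(pp2)=2>1 -> COPY to pp4. 5 ppages; refcounts: pp0:1 pp1:2 pp2:1 pp3:1 pp4:1
Op 5: write(P0, v2, 198). refcount(pp4)=1 -> write in place. 5 ppages; refcounts: pp0:1 pp1:2 pp2:1 pp3:1 pp4:1
P0: v2 -> pp4 = 198
P1: v2 -> pp2 = 20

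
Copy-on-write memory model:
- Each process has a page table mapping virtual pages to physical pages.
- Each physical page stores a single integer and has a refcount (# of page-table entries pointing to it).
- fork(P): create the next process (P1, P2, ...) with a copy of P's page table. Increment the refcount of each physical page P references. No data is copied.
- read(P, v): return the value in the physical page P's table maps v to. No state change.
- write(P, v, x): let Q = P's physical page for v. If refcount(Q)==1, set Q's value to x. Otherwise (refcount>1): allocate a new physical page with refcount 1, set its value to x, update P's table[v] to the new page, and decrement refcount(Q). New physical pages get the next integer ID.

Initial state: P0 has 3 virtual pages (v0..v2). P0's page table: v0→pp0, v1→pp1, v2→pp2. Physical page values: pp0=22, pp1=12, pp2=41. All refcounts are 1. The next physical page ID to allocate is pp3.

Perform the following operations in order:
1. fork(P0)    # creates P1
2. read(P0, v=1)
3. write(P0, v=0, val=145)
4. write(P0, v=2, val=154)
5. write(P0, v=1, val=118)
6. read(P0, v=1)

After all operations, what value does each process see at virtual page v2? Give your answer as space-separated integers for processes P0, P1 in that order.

Op 1: fork(P0) -> P1. 3 ppages; refcounts: pp0:2 pp1:2 pp2:2
Op 2: read(P0, v1) -> 12. No state change.
Op 3: write(P0, v0, 145). refcount(pp0)=2>1 -> COPY to pp3. 4 ppages; refcounts: pp0:1 pp1:2 pp2:2 pp3:1
Op 4: write(P0, v2, 154). refcount(pp2)=2>1 -> COPY to pp4. 5 ppages; refcounts: pp0:1 pp1:2 pp2:1 pp3:1 pp4:1
Op 5: write(P0, v1, 118). refcount(pp1)=2>1 -> COPY to pp5. 6 ppages; refcounts: pp0:1 pp1:1 pp2:1 pp3:1 pp4:1 pp5:1
Op 6: read(P0, v1) -> 118. No state change.
P0: v2 -> pp4 = 154
P1: v2 -> pp2 = 41

Answer: 154 41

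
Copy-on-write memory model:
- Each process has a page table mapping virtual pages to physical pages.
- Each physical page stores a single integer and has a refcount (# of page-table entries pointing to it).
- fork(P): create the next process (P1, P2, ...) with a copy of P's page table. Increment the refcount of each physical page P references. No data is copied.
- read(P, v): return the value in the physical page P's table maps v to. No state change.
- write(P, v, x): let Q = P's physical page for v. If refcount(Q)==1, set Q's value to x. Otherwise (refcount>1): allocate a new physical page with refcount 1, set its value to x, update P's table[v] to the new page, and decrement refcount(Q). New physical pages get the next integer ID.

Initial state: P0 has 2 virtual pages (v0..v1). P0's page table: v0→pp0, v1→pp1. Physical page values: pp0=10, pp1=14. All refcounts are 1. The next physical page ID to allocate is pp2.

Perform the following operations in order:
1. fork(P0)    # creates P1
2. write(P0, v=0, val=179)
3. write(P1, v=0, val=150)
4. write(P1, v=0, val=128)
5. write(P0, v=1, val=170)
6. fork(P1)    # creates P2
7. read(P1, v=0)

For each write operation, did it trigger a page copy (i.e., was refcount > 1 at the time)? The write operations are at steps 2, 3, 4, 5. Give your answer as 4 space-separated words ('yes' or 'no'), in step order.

Op 1: fork(P0) -> P1. 2 ppages; refcounts: pp0:2 pp1:2
Op 2: write(P0, v0, 179). refcount(pp0)=2>1 -> COPY to pp2. 3 ppages; refcounts: pp0:1 pp1:2 pp2:1
Op 3: write(P1, v0, 150). refcount(pp0)=1 -> write in place. 3 ppages; refcounts: pp0:1 pp1:2 pp2:1
Op 4: write(P1, v0, 128). refcount(pp0)=1 -> write in place. 3 ppages; refcounts: pp0:1 pp1:2 pp2:1
Op 5: write(P0, v1, 170). refcount(pp1)=2>1 -> COPY to pp3. 4 ppages; refcounts: pp0:1 pp1:1 pp2:1 pp3:1
Op 6: fork(P1) -> P2. 4 ppages; refcounts: pp0:2 pp1:2 pp2:1 pp3:1
Op 7: read(P1, v0) -> 128. No state change.

yes no no yes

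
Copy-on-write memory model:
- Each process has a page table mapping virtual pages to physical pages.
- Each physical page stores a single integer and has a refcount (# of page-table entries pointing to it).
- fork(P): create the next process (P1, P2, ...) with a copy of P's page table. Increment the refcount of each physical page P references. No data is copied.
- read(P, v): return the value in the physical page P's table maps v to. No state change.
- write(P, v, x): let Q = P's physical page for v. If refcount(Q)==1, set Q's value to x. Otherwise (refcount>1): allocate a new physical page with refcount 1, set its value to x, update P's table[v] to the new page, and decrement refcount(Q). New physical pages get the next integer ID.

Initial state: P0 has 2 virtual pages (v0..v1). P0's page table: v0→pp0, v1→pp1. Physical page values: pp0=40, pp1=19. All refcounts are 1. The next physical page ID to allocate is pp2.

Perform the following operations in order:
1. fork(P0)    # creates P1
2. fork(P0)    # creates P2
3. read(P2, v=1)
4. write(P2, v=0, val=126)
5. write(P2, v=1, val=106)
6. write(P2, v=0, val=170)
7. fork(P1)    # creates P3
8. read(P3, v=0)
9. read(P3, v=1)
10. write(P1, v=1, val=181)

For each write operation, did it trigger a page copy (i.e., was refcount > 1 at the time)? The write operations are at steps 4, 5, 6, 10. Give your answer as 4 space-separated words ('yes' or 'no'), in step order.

Op 1: fork(P0) -> P1. 2 ppages; refcounts: pp0:2 pp1:2
Op 2: fork(P0) -> P2. 2 ppages; refcounts: pp0:3 pp1:3
Op 3: read(P2, v1) -> 19. No state change.
Op 4: write(P2, v0, 126). refcount(pp0)=3>1 -> COPY to pp2. 3 ppages; refcounts: pp0:2 pp1:3 pp2:1
Op 5: write(P2, v1, 106). refcount(pp1)=3>1 -> COPY to pp3. 4 ppages; refcounts: pp0:2 pp1:2 pp2:1 pp3:1
Op 6: write(P2, v0, 170). refcount(pp2)=1 -> write in place. 4 ppages; refcounts: pp0:2 pp1:2 pp2:1 pp3:1
Op 7: fork(P1) -> P3. 4 ppages; refcounts: pp0:3 pp1:3 pp2:1 pp3:1
Op 8: read(P3, v0) -> 40. No state change.
Op 9: read(P3, v1) -> 19. No state change.
Op 10: write(P1, v1, 181). refcount(pp1)=3>1 -> COPY to pp4. 5 ppages; refcounts: pp0:3 pp1:2 pp2:1 pp3:1 pp4:1

yes yes no yes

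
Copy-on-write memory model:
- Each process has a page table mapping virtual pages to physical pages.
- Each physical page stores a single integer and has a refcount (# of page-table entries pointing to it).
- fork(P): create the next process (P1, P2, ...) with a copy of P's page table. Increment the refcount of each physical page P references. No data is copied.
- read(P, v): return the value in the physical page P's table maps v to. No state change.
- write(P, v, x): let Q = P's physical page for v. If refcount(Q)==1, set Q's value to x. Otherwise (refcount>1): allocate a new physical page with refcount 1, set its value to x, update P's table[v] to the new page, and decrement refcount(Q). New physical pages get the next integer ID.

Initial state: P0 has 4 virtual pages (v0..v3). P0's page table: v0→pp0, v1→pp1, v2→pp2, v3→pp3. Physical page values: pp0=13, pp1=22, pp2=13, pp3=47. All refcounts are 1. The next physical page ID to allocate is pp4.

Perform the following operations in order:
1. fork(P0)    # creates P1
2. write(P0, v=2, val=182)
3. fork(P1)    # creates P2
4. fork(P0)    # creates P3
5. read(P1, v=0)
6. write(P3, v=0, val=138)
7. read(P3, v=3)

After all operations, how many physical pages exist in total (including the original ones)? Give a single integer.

Op 1: fork(P0) -> P1. 4 ppages; refcounts: pp0:2 pp1:2 pp2:2 pp3:2
Op 2: write(P0, v2, 182). refcount(pp2)=2>1 -> COPY to pp4. 5 ppages; refcounts: pp0:2 pp1:2 pp2:1 pp3:2 pp4:1
Op 3: fork(P1) -> P2. 5 ppages; refcounts: pp0:3 pp1:3 pp2:2 pp3:3 pp4:1
Op 4: fork(P0) -> P3. 5 ppages; refcounts: pp0:4 pp1:4 pp2:2 pp3:4 pp4:2
Op 5: read(P1, v0) -> 13. No state change.
Op 6: write(P3, v0, 138). refcount(pp0)=4>1 -> COPY to pp5. 6 ppages; refcounts: pp0:3 pp1:4 pp2:2 pp3:4 pp4:2 pp5:1
Op 7: read(P3, v3) -> 47. No state change.

Answer: 6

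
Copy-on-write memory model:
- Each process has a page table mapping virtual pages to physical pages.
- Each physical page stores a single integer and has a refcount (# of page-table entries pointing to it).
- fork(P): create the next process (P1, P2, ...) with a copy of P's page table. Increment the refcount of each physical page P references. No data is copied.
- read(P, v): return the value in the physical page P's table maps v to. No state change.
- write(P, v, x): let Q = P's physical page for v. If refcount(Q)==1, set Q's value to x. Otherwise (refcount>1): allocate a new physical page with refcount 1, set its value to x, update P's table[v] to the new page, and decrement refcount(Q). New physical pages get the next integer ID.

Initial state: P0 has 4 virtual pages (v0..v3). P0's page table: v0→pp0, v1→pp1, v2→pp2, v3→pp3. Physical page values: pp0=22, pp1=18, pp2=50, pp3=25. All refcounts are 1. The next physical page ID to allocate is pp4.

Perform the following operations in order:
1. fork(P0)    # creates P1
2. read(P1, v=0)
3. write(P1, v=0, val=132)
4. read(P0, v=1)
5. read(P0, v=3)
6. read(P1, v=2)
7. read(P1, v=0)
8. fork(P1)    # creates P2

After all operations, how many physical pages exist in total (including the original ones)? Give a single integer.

Op 1: fork(P0) -> P1. 4 ppages; refcounts: pp0:2 pp1:2 pp2:2 pp3:2
Op 2: read(P1, v0) -> 22. No state change.
Op 3: write(P1, v0, 132). refcount(pp0)=2>1 -> COPY to pp4. 5 ppages; refcounts: pp0:1 pp1:2 pp2:2 pp3:2 pp4:1
Op 4: read(P0, v1) -> 18. No state change.
Op 5: read(P0, v3) -> 25. No state change.
Op 6: read(P1, v2) -> 50. No state change.
Op 7: read(P1, v0) -> 132. No state change.
Op 8: fork(P1) -> P2. 5 ppages; refcounts: pp0:1 pp1:3 pp2:3 pp3:3 pp4:2

Answer: 5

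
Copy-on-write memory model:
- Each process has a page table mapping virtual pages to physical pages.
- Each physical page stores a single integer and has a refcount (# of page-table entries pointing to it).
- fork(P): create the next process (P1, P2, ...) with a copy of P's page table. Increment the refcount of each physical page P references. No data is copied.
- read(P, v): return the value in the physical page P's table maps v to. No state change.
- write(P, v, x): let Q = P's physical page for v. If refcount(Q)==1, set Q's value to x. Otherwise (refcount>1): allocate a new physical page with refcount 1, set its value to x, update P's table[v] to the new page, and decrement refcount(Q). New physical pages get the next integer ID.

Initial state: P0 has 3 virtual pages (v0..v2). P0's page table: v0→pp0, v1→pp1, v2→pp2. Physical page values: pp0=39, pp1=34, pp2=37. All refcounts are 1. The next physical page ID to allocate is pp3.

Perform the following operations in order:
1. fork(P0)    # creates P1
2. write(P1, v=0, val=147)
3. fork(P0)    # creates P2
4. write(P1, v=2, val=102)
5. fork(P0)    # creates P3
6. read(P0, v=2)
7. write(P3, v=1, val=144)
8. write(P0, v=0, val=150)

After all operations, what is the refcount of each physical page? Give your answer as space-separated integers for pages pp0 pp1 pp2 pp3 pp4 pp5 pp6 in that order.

Op 1: fork(P0) -> P1. 3 ppages; refcounts: pp0:2 pp1:2 pp2:2
Op 2: write(P1, v0, 147). refcount(pp0)=2>1 -> COPY to pp3. 4 ppages; refcounts: pp0:1 pp1:2 pp2:2 pp3:1
Op 3: fork(P0) -> P2. 4 ppages; refcounts: pp0:2 pp1:3 pp2:3 pp3:1
Op 4: write(P1, v2, 102). refcount(pp2)=3>1 -> COPY to pp4. 5 ppages; refcounts: pp0:2 pp1:3 pp2:2 pp3:1 pp4:1
Op 5: fork(P0) -> P3. 5 ppages; refcounts: pp0:3 pp1:4 pp2:3 pp3:1 pp4:1
Op 6: read(P0, v2) -> 37. No state change.
Op 7: write(P3, v1, 144). refcount(pp1)=4>1 -> COPY to pp5. 6 ppages; refcounts: pp0:3 pp1:3 pp2:3 pp3:1 pp4:1 pp5:1
Op 8: write(P0, v0, 150). refcount(pp0)=3>1 -> COPY to pp6. 7 ppages; refcounts: pp0:2 pp1:3 pp2:3 pp3:1 pp4:1 pp5:1 pp6:1

Answer: 2 3 3 1 1 1 1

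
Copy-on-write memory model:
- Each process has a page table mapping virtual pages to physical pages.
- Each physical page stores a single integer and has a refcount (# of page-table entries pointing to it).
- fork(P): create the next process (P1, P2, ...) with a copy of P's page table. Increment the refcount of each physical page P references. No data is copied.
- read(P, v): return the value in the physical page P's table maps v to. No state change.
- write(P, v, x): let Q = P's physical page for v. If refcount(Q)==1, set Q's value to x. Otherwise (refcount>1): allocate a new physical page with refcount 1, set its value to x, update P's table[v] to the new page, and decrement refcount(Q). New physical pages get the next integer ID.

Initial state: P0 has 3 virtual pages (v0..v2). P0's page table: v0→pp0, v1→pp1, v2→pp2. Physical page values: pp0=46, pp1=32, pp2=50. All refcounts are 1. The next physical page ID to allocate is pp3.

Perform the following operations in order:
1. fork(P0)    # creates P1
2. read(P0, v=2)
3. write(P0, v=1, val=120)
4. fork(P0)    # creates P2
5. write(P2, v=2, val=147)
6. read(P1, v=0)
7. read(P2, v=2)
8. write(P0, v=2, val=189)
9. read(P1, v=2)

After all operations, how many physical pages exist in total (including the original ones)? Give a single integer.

Op 1: fork(P0) -> P1. 3 ppages; refcounts: pp0:2 pp1:2 pp2:2
Op 2: read(P0, v2) -> 50. No state change.
Op 3: write(P0, v1, 120). refcount(pp1)=2>1 -> COPY to pp3. 4 ppages; refcounts: pp0:2 pp1:1 pp2:2 pp3:1
Op 4: fork(P0) -> P2. 4 ppages; refcounts: pp0:3 pp1:1 pp2:3 pp3:2
Op 5: write(P2, v2, 147). refcount(pp2)=3>1 -> COPY to pp4. 5 ppages; refcounts: pp0:3 pp1:1 pp2:2 pp3:2 pp4:1
Op 6: read(P1, v0) -> 46. No state change.
Op 7: read(P2, v2) -> 147. No state change.
Op 8: write(P0, v2, 189). refcount(pp2)=2>1 -> COPY to pp5. 6 ppages; refcounts: pp0:3 pp1:1 pp2:1 pp3:2 pp4:1 pp5:1
Op 9: read(P1, v2) -> 50. No state change.

Answer: 6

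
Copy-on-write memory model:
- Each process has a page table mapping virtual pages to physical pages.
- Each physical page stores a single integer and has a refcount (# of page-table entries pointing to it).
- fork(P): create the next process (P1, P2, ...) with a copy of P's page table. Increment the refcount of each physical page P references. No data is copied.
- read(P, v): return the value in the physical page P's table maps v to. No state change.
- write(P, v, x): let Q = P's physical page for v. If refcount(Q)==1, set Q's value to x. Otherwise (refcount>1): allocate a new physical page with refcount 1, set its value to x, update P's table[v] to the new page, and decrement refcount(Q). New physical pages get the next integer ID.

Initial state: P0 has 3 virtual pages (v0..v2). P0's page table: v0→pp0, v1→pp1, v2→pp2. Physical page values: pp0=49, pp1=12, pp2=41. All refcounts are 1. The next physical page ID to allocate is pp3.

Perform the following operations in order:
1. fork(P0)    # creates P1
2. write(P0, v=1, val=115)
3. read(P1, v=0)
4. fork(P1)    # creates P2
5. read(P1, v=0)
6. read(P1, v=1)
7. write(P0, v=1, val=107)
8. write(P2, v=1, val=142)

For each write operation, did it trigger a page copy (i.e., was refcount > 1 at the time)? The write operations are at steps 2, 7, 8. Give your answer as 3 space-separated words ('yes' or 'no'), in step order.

Op 1: fork(P0) -> P1. 3 ppages; refcounts: pp0:2 pp1:2 pp2:2
Op 2: write(P0, v1, 115). refcount(pp1)=2>1 -> COPY to pp3. 4 ppages; refcounts: pp0:2 pp1:1 pp2:2 pp3:1
Op 3: read(P1, v0) -> 49. No state change.
Op 4: fork(P1) -> P2. 4 ppages; refcounts: pp0:3 pp1:2 pp2:3 pp3:1
Op 5: read(P1, v0) -> 49. No state change.
Op 6: read(P1, v1) -> 12. No state change.
Op 7: write(P0, v1, 107). refcount(pp3)=1 -> write in place. 4 ppages; refcounts: pp0:3 pp1:2 pp2:3 pp3:1
Op 8: write(P2, v1, 142). refcount(pp1)=2>1 -> COPY to pp4. 5 ppages; refcounts: pp0:3 pp1:1 pp2:3 pp3:1 pp4:1

yes no yes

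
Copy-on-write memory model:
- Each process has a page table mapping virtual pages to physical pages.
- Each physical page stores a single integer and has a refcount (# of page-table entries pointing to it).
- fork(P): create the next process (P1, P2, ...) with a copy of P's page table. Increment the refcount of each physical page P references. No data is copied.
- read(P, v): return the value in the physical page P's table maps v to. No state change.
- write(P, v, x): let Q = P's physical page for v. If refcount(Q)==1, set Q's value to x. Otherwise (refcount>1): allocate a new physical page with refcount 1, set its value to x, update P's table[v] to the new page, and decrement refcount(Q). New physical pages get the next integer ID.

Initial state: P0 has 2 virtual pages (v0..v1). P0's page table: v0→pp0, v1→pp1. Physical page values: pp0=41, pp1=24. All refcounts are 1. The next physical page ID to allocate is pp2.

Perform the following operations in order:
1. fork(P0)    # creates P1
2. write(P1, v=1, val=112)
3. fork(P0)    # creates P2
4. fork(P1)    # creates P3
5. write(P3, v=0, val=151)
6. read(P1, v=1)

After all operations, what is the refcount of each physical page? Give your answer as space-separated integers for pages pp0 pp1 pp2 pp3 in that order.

Answer: 3 2 2 1

Derivation:
Op 1: fork(P0) -> P1. 2 ppages; refcounts: pp0:2 pp1:2
Op 2: write(P1, v1, 112). refcount(pp1)=2>1 -> COPY to pp2. 3 ppages; refcounts: pp0:2 pp1:1 pp2:1
Op 3: fork(P0) -> P2. 3 ppages; refcounts: pp0:3 pp1:2 pp2:1
Op 4: fork(P1) -> P3. 3 ppages; refcounts: pp0:4 pp1:2 pp2:2
Op 5: write(P3, v0, 151). refcount(pp0)=4>1 -> COPY to pp3. 4 ppages; refcounts: pp0:3 pp1:2 pp2:2 pp3:1
Op 6: read(P1, v1) -> 112. No state change.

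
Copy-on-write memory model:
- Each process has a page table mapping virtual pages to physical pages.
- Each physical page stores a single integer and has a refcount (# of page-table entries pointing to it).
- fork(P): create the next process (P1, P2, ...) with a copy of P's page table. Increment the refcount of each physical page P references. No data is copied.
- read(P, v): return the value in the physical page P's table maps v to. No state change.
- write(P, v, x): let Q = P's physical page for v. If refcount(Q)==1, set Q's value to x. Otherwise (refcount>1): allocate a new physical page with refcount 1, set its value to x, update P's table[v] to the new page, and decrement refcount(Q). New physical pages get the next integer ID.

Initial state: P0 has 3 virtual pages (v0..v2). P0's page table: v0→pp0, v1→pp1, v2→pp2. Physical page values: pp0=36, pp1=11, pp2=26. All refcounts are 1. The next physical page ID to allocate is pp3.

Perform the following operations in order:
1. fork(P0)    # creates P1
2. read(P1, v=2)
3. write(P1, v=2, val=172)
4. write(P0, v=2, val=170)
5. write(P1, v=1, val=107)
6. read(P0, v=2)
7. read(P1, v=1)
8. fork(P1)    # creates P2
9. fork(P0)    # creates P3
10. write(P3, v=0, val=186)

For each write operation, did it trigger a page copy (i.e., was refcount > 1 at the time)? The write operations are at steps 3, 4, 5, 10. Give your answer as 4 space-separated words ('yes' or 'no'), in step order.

Op 1: fork(P0) -> P1. 3 ppages; refcounts: pp0:2 pp1:2 pp2:2
Op 2: read(P1, v2) -> 26. No state change.
Op 3: write(P1, v2, 172). refcount(pp2)=2>1 -> COPY to pp3. 4 ppages; refcounts: pp0:2 pp1:2 pp2:1 pp3:1
Op 4: write(P0, v2, 170). refcount(pp2)=1 -> write in place. 4 ppages; refcounts: pp0:2 pp1:2 pp2:1 pp3:1
Op 5: write(P1, v1, 107). refcount(pp1)=2>1 -> COPY to pp4. 5 ppages; refcounts: pp0:2 pp1:1 pp2:1 pp3:1 pp4:1
Op 6: read(P0, v2) -> 170. No state change.
Op 7: read(P1, v1) -> 107. No state change.
Op 8: fork(P1) -> P2. 5 ppages; refcounts: pp0:3 pp1:1 pp2:1 pp3:2 pp4:2
Op 9: fork(P0) -> P3. 5 ppages; refcounts: pp0:4 pp1:2 pp2:2 pp3:2 pp4:2
Op 10: write(P3, v0, 186). refcount(pp0)=4>1 -> COPY to pp5. 6 ppages; refcounts: pp0:3 pp1:2 pp2:2 pp3:2 pp4:2 pp5:1

yes no yes yes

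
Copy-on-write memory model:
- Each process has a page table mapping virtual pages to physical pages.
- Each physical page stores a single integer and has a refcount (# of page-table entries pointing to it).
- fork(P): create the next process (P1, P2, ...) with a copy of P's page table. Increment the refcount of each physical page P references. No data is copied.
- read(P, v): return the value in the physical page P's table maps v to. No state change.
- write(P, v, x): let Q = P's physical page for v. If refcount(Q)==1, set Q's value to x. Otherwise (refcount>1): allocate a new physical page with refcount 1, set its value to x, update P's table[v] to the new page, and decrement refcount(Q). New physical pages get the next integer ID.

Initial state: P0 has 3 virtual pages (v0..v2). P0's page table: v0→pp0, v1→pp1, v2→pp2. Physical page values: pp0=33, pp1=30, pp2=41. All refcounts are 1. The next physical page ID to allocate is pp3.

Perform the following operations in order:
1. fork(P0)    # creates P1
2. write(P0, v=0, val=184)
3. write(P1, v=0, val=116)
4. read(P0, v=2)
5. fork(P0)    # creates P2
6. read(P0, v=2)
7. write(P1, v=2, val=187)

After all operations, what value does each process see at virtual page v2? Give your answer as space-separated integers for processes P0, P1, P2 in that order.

Op 1: fork(P0) -> P1. 3 ppages; refcounts: pp0:2 pp1:2 pp2:2
Op 2: write(P0, v0, 184). refcount(pp0)=2>1 -> COPY to pp3. 4 ppages; refcounts: pp0:1 pp1:2 pp2:2 pp3:1
Op 3: write(P1, v0, 116). refcount(pp0)=1 -> write in place. 4 ppages; refcounts: pp0:1 pp1:2 pp2:2 pp3:1
Op 4: read(P0, v2) -> 41. No state change.
Op 5: fork(P0) -> P2. 4 ppages; refcounts: pp0:1 pp1:3 pp2:3 pp3:2
Op 6: read(P0, v2) -> 41. No state change.
Op 7: write(P1, v2, 187). refcount(pp2)=3>1 -> COPY to pp4. 5 ppages; refcounts: pp0:1 pp1:3 pp2:2 pp3:2 pp4:1
P0: v2 -> pp2 = 41
P1: v2 -> pp4 = 187
P2: v2 -> pp2 = 41

Answer: 41 187 41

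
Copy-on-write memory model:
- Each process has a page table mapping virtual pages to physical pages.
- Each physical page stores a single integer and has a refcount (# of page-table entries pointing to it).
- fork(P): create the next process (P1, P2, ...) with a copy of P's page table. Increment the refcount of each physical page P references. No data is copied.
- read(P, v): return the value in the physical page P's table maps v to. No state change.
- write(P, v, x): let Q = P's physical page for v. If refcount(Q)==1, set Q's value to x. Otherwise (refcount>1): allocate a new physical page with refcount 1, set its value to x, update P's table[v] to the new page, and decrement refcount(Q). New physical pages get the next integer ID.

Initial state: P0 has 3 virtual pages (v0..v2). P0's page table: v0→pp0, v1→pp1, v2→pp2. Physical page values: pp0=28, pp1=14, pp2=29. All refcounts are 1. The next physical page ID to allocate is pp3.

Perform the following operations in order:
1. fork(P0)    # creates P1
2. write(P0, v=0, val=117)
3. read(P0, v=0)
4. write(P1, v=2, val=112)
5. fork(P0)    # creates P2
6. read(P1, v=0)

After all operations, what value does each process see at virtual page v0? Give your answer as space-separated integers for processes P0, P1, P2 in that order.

Op 1: fork(P0) -> P1. 3 ppages; refcounts: pp0:2 pp1:2 pp2:2
Op 2: write(P0, v0, 117). refcount(pp0)=2>1 -> COPY to pp3. 4 ppages; refcounts: pp0:1 pp1:2 pp2:2 pp3:1
Op 3: read(P0, v0) -> 117. No state change.
Op 4: write(P1, v2, 112). refcount(pp2)=2>1 -> COPY to pp4. 5 ppages; refcounts: pp0:1 pp1:2 pp2:1 pp3:1 pp4:1
Op 5: fork(P0) -> P2. 5 ppages; refcounts: pp0:1 pp1:3 pp2:2 pp3:2 pp4:1
Op 6: read(P1, v0) -> 28. No state change.
P0: v0 -> pp3 = 117
P1: v0 -> pp0 = 28
P2: v0 -> pp3 = 117

Answer: 117 28 117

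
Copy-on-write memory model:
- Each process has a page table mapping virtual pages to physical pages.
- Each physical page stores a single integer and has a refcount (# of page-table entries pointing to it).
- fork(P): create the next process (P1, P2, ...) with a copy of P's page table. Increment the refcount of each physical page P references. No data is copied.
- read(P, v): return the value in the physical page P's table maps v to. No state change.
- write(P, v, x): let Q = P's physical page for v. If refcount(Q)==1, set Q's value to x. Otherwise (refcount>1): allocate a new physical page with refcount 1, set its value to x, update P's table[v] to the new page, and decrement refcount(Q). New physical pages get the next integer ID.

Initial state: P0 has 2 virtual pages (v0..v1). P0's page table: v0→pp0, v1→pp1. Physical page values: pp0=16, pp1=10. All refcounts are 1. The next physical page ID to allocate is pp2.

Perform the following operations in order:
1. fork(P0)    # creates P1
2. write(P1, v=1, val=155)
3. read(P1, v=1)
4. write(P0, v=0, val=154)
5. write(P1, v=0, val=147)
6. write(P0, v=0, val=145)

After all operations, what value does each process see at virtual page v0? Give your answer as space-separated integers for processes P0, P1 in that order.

Op 1: fork(P0) -> P1. 2 ppages; refcounts: pp0:2 pp1:2
Op 2: write(P1, v1, 155). refcount(pp1)=2>1 -> COPY to pp2. 3 ppages; refcounts: pp0:2 pp1:1 pp2:1
Op 3: read(P1, v1) -> 155. No state change.
Op 4: write(P0, v0, 154). refcount(pp0)=2>1 -> COPY to pp3. 4 ppages; refcounts: pp0:1 pp1:1 pp2:1 pp3:1
Op 5: write(P1, v0, 147). refcount(pp0)=1 -> write in place. 4 ppages; refcounts: pp0:1 pp1:1 pp2:1 pp3:1
Op 6: write(P0, v0, 145). refcount(pp3)=1 -> write in place. 4 ppages; refcounts: pp0:1 pp1:1 pp2:1 pp3:1
P0: v0 -> pp3 = 145
P1: v0 -> pp0 = 147

Answer: 145 147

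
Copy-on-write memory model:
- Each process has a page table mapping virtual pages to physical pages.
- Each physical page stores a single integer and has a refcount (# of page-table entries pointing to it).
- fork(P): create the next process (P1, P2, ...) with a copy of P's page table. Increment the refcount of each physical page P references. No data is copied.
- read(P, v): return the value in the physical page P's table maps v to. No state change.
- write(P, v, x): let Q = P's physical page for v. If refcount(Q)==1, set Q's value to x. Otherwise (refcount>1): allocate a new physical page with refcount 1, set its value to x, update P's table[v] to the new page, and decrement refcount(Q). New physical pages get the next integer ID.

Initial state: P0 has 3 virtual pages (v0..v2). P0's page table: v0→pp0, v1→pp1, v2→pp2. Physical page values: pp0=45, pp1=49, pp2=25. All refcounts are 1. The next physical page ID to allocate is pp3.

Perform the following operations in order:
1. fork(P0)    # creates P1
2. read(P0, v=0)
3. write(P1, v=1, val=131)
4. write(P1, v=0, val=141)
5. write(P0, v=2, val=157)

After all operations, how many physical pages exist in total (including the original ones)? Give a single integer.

Answer: 6

Derivation:
Op 1: fork(P0) -> P1. 3 ppages; refcounts: pp0:2 pp1:2 pp2:2
Op 2: read(P0, v0) -> 45. No state change.
Op 3: write(P1, v1, 131). refcount(pp1)=2>1 -> COPY to pp3. 4 ppages; refcounts: pp0:2 pp1:1 pp2:2 pp3:1
Op 4: write(P1, v0, 141). refcount(pp0)=2>1 -> COPY to pp4. 5 ppages; refcounts: pp0:1 pp1:1 pp2:2 pp3:1 pp4:1
Op 5: write(P0, v2, 157). refcount(pp2)=2>1 -> COPY to pp5. 6 ppages; refcounts: pp0:1 pp1:1 pp2:1 pp3:1 pp4:1 pp5:1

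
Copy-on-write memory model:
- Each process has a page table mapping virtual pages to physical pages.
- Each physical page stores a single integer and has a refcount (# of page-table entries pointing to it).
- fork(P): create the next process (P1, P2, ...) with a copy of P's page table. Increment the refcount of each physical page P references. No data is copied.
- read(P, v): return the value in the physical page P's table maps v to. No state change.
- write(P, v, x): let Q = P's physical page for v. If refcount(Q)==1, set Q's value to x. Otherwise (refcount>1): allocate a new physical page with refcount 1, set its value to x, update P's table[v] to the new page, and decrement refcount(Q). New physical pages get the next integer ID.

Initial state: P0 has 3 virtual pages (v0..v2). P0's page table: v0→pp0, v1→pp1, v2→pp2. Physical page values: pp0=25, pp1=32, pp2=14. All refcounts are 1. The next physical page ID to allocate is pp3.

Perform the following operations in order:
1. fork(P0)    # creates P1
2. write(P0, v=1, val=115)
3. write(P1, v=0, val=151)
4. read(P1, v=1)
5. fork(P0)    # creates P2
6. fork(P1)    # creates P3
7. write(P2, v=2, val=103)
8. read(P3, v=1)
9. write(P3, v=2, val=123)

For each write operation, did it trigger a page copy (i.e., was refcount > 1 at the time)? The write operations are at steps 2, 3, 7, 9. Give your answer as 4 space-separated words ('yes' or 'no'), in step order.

Op 1: fork(P0) -> P1. 3 ppages; refcounts: pp0:2 pp1:2 pp2:2
Op 2: write(P0, v1, 115). refcount(pp1)=2>1 -> COPY to pp3. 4 ppages; refcounts: pp0:2 pp1:1 pp2:2 pp3:1
Op 3: write(P1, v0, 151). refcount(pp0)=2>1 -> COPY to pp4. 5 ppages; refcounts: pp0:1 pp1:1 pp2:2 pp3:1 pp4:1
Op 4: read(P1, v1) -> 32. No state change.
Op 5: fork(P0) -> P2. 5 ppages; refcounts: pp0:2 pp1:1 pp2:3 pp3:2 pp4:1
Op 6: fork(P1) -> P3. 5 ppages; refcounts: pp0:2 pp1:2 pp2:4 pp3:2 pp4:2
Op 7: write(P2, v2, 103). refcount(pp2)=4>1 -> COPY to pp5. 6 ppages; refcounts: pp0:2 pp1:2 pp2:3 pp3:2 pp4:2 pp5:1
Op 8: read(P3, v1) -> 32. No state change.
Op 9: write(P3, v2, 123). refcount(pp2)=3>1 -> COPY to pp6. 7 ppages; refcounts: pp0:2 pp1:2 pp2:2 pp3:2 pp4:2 pp5:1 pp6:1

yes yes yes yes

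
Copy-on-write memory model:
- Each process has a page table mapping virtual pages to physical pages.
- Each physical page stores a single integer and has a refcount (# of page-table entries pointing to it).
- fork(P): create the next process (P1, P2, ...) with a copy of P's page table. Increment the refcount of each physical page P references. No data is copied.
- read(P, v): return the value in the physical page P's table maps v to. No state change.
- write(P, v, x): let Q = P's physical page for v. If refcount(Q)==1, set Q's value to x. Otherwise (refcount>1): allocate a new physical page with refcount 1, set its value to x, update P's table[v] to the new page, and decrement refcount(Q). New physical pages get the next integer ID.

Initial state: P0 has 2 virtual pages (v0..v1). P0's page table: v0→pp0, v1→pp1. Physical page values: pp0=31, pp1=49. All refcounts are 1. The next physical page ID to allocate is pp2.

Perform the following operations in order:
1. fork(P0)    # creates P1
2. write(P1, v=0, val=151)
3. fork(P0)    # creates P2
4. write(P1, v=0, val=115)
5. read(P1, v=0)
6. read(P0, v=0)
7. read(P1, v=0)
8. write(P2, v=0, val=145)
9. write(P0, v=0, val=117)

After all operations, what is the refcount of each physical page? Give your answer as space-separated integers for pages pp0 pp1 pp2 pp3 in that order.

Op 1: fork(P0) -> P1. 2 ppages; refcounts: pp0:2 pp1:2
Op 2: write(P1, v0, 151). refcount(pp0)=2>1 -> COPY to pp2. 3 ppages; refcounts: pp0:1 pp1:2 pp2:1
Op 3: fork(P0) -> P2. 3 ppages; refcounts: pp0:2 pp1:3 pp2:1
Op 4: write(P1, v0, 115). refcount(pp2)=1 -> write in place. 3 ppages; refcounts: pp0:2 pp1:3 pp2:1
Op 5: read(P1, v0) -> 115. No state change.
Op 6: read(P0, v0) -> 31. No state change.
Op 7: read(P1, v0) -> 115. No state change.
Op 8: write(P2, v0, 145). refcount(pp0)=2>1 -> COPY to pp3. 4 ppages; refcounts: pp0:1 pp1:3 pp2:1 pp3:1
Op 9: write(P0, v0, 117). refcount(pp0)=1 -> write in place. 4 ppages; refcounts: pp0:1 pp1:3 pp2:1 pp3:1

Answer: 1 3 1 1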